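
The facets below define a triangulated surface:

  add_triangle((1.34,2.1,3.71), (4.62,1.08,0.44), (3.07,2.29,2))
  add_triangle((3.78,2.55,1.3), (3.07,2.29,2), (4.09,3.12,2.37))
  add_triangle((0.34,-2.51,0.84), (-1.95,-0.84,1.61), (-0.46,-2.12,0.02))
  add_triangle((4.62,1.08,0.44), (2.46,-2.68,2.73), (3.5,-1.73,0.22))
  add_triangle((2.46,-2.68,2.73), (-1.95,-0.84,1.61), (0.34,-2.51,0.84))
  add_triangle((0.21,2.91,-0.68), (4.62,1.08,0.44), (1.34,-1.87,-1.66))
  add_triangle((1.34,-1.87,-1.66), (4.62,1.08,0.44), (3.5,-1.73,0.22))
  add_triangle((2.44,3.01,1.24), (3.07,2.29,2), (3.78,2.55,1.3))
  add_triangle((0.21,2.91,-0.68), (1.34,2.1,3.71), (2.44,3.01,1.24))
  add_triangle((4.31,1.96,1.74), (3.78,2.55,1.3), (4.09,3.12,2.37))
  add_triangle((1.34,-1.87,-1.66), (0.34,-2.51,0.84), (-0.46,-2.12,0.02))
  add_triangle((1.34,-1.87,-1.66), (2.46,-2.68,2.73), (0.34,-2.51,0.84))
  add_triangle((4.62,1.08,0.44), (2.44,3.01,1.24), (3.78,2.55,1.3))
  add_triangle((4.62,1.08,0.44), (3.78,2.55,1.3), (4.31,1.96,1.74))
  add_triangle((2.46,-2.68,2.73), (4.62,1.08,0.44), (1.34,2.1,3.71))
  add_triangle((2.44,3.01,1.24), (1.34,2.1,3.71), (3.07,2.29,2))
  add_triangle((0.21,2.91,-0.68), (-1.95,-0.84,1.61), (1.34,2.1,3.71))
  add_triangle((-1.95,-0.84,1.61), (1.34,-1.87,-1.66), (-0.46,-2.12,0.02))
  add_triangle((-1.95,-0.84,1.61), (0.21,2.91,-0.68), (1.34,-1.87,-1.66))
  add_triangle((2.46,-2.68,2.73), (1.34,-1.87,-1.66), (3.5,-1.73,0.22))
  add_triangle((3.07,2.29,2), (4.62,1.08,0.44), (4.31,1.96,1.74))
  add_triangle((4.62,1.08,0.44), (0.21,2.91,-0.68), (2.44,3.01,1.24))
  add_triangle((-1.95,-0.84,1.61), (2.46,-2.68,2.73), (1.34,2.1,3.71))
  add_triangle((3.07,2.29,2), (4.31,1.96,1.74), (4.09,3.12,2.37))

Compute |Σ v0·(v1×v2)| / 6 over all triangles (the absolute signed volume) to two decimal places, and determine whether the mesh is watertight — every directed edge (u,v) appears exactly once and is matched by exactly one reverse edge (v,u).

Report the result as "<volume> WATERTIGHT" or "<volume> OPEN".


64.32 WATERTIGHT

Per-triangle v0·(v1×v2)/6:
  t1: +1.9878
  t2: -0.0818
  t3: +1.0106
  t4: +5.1809
  t5: +2.7484
  t6: +5.1147
  t7: +3.3170
  t8: +0.7560
  t9: +3.4084
  t10: +0.6337
  t11: +1.0279
  t12: +2.8385
  t13: +0.4729
  t14: +1.0165
  t15: +12.4125
  t16: +1.9242
  t17: +4.6642
  t18: +0.0596
  t19: +0.9103
  t20: +3.3039
  t21: -0.3573
  t22: +3.5346
  t23: +8.2101
  t24: +0.2269
Σ = +64.3206 → |volume| = 64.32

Directed edges: 72 total, each appears once with its reverse present → watertight.


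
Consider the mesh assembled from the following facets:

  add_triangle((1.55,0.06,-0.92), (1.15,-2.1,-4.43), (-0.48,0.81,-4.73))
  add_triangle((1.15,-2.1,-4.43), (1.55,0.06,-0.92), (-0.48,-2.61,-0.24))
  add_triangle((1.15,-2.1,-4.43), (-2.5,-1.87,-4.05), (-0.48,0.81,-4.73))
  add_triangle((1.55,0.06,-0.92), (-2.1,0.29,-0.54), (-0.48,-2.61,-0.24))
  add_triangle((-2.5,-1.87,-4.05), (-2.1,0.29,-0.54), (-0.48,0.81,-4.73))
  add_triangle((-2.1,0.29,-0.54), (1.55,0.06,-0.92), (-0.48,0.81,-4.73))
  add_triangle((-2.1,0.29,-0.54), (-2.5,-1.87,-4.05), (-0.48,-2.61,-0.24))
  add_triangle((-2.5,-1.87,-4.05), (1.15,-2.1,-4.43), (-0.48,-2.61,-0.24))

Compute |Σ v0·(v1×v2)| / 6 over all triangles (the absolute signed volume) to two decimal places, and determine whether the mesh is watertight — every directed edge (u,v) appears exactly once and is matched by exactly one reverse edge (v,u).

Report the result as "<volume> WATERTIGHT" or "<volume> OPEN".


26.72 WATERTIGHT

Per-triangle v0·(v1×v2)/6:
  t1: +3.5804
  t2: +2.2179
  t3: +7.9403
  t4: -1.2463
  t5: +4.4585
  t6: +0.0986
  t7: +3.1011
  t8: +6.5653
Σ = +26.7158 → |volume| = 26.72

Directed edges: 24 total, each appears once with its reverse present → watertight.


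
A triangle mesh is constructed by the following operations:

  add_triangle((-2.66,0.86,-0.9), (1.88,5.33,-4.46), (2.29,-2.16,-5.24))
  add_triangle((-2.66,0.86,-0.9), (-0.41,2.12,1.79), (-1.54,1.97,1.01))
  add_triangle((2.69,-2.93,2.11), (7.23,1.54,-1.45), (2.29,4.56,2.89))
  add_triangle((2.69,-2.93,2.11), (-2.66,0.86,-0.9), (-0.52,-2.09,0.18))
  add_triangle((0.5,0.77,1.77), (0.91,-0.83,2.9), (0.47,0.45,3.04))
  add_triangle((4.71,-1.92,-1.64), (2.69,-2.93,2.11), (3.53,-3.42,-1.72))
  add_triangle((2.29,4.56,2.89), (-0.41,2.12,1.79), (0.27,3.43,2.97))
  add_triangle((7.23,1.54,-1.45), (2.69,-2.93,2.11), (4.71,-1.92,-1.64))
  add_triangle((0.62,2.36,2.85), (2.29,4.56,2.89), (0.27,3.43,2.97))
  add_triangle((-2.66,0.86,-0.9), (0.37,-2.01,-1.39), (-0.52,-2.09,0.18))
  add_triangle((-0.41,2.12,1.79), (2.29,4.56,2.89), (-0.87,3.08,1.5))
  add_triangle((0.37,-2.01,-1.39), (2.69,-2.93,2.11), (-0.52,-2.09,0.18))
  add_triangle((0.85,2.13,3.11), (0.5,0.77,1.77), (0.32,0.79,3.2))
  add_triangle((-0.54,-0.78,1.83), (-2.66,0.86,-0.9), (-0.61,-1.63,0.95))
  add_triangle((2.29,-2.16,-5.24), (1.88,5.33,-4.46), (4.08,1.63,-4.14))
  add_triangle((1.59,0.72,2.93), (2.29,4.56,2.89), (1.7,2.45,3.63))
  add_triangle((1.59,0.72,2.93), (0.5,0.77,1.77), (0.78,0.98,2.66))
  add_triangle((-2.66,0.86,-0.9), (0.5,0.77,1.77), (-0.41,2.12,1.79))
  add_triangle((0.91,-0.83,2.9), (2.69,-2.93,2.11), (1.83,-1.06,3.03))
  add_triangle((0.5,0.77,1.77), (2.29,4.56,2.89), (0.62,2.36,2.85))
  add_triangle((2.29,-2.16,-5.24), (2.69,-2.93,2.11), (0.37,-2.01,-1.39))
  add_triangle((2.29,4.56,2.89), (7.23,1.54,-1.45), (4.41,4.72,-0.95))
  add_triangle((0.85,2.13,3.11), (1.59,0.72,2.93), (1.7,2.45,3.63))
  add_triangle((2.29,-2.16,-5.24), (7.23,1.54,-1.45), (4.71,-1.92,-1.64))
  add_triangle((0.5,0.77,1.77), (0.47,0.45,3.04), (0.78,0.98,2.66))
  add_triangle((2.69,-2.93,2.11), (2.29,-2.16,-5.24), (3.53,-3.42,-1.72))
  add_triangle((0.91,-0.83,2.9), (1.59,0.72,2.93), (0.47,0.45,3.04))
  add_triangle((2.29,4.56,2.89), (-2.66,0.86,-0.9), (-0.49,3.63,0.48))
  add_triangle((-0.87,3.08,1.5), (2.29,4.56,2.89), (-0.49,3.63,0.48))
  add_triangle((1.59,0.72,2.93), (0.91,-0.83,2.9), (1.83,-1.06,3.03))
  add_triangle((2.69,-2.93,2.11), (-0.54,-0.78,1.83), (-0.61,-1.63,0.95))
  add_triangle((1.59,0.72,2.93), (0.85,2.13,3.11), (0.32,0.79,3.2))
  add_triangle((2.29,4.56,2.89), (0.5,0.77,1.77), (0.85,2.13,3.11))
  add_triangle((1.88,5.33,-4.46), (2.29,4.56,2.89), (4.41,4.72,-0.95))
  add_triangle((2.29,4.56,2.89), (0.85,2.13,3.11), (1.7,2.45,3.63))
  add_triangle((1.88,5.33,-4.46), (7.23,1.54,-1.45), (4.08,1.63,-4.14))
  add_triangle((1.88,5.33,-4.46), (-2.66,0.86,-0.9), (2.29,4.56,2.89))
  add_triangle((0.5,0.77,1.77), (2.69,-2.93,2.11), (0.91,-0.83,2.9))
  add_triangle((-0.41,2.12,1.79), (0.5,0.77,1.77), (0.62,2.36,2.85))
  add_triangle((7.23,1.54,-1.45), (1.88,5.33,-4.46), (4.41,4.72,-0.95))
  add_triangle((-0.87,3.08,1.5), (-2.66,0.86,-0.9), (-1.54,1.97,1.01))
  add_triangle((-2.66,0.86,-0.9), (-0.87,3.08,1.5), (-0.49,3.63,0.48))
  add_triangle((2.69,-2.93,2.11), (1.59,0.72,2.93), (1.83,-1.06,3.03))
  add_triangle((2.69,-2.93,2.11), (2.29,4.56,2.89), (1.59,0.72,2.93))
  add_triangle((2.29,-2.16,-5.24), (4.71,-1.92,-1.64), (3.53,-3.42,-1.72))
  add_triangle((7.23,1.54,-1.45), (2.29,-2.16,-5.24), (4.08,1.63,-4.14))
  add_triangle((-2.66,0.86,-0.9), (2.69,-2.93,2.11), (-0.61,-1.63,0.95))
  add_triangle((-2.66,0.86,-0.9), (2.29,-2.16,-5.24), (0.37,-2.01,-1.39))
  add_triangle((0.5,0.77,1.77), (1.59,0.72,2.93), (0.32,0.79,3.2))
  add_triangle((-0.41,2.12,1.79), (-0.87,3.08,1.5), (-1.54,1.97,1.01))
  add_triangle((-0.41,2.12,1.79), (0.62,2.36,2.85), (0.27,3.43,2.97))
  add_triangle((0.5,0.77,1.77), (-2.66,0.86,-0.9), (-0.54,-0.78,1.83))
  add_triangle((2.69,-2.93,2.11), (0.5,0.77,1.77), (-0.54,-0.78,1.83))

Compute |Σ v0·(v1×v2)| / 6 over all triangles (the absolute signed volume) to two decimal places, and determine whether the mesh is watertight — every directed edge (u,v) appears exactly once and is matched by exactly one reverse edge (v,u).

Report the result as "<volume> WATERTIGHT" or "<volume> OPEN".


234.98 OPEN

Per-triangle v0·(v1×v2)/6:
  t1: +19.0409
  t2: -0.0903
  t3: +27.1387
  t4: +0.8761
  t5: -0.2632
  t6: +5.4443
  t7: +0.3995
  t8: +12.2681
  t9: +1.1531
  t10: +1.8152
  t11: +1.3265
  t12: +2.4246
  t13: -0.1389
  t14: +1.1410
  t15: +14.4172
  t16: +1.0564
  t17: +0.0352
  t18: +0.6139
  t19: +0.7995
  t20: +0.6673
  t21: +5.3212
  t22: +15.5800
  t23: +0.4573
  t24: +14.6214
  t25: +0.0277
  t26: +0.6677
  t27: +0.7924
  t28: -1.7379
  t29: +2.5494
  t30: +0.7248
  t31: +1.4419
  t32: +0.9433
  t33: -0.3656
  t34: +14.5364
  t35: +0.9750
  t36: +15.9877
  t37: +17.5431
  t38: -1.1889
  t39: +0.2293
  t40: +18.2113
  t41: +0.7286
  t42: +1.9604
  t43: +1.0487
  t44: +4.1199
  t45: +6.4361
  t46: +14.9819
  t47: +0.0843
  t48: +4.0872
  t49: -0.2309
  t50: +0.3874
  t51: +0.2546
  t52: +1.5088
  t53: +2.1734
Σ = +234.9828 → |volume| = 234.98

Directed edges: 159 total; 3 unmatched, e.g. (0.78,0.98,2.66)→(1.59,0.72,2.93) → open.


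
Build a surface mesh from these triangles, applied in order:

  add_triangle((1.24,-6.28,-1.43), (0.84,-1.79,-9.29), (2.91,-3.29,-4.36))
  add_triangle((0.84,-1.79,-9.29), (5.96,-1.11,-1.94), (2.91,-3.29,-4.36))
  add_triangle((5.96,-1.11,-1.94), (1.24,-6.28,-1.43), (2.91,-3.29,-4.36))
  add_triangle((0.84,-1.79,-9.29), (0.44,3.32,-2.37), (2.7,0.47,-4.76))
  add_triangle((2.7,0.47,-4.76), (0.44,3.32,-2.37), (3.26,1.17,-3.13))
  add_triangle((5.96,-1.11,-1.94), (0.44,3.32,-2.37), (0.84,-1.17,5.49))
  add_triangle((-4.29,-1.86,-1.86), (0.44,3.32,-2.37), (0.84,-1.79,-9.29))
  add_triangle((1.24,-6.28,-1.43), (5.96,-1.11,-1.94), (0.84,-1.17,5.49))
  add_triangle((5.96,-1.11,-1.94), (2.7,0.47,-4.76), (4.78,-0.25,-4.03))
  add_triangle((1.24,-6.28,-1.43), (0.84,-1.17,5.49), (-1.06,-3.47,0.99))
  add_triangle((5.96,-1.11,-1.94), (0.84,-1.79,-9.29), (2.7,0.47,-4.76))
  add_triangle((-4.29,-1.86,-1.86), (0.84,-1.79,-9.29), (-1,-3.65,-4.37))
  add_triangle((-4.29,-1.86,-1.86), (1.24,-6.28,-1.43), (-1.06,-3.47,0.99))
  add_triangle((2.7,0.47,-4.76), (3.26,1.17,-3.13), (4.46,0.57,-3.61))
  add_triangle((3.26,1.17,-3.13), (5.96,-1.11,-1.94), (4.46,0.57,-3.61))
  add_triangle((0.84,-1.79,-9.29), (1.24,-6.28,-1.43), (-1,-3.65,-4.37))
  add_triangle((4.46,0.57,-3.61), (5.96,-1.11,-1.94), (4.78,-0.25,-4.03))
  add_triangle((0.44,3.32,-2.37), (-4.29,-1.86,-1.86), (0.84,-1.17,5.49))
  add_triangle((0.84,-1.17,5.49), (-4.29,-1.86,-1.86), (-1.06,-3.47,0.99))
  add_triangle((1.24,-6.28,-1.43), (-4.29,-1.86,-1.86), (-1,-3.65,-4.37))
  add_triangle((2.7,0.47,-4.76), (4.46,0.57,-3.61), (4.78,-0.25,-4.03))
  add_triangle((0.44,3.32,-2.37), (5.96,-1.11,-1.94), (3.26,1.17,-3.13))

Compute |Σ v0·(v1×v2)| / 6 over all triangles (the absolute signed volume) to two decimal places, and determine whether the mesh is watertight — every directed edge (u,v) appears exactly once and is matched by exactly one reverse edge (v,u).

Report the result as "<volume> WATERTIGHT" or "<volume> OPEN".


265.30 WATERTIGHT

Per-triangle v0·(v1×v2)/6:
  t1: +19.1757
  t2: +19.0749
  t3: +17.7048
  t4: +12.7868
  t5: +4.2522
  t6: +17.2342
  t7: +25.5445
  t8: +35.6642
  t9: +0.0774
  t10: +11.6493
  t11: +15.0111
  t12: +16.1391
  t13: +11.3013
  t14: +1.3961
  t15: +0.9316
  t16: +17.7994
  t17: +2.0696
  t18: +8.6594
  t19: +9.4429
  t20: +14.6635
  t21: +1.6625
  t22: +3.0603
Σ = +265.3011 → |volume| = 265.30

Directed edges: 66 total, each appears once with its reverse present → watertight.


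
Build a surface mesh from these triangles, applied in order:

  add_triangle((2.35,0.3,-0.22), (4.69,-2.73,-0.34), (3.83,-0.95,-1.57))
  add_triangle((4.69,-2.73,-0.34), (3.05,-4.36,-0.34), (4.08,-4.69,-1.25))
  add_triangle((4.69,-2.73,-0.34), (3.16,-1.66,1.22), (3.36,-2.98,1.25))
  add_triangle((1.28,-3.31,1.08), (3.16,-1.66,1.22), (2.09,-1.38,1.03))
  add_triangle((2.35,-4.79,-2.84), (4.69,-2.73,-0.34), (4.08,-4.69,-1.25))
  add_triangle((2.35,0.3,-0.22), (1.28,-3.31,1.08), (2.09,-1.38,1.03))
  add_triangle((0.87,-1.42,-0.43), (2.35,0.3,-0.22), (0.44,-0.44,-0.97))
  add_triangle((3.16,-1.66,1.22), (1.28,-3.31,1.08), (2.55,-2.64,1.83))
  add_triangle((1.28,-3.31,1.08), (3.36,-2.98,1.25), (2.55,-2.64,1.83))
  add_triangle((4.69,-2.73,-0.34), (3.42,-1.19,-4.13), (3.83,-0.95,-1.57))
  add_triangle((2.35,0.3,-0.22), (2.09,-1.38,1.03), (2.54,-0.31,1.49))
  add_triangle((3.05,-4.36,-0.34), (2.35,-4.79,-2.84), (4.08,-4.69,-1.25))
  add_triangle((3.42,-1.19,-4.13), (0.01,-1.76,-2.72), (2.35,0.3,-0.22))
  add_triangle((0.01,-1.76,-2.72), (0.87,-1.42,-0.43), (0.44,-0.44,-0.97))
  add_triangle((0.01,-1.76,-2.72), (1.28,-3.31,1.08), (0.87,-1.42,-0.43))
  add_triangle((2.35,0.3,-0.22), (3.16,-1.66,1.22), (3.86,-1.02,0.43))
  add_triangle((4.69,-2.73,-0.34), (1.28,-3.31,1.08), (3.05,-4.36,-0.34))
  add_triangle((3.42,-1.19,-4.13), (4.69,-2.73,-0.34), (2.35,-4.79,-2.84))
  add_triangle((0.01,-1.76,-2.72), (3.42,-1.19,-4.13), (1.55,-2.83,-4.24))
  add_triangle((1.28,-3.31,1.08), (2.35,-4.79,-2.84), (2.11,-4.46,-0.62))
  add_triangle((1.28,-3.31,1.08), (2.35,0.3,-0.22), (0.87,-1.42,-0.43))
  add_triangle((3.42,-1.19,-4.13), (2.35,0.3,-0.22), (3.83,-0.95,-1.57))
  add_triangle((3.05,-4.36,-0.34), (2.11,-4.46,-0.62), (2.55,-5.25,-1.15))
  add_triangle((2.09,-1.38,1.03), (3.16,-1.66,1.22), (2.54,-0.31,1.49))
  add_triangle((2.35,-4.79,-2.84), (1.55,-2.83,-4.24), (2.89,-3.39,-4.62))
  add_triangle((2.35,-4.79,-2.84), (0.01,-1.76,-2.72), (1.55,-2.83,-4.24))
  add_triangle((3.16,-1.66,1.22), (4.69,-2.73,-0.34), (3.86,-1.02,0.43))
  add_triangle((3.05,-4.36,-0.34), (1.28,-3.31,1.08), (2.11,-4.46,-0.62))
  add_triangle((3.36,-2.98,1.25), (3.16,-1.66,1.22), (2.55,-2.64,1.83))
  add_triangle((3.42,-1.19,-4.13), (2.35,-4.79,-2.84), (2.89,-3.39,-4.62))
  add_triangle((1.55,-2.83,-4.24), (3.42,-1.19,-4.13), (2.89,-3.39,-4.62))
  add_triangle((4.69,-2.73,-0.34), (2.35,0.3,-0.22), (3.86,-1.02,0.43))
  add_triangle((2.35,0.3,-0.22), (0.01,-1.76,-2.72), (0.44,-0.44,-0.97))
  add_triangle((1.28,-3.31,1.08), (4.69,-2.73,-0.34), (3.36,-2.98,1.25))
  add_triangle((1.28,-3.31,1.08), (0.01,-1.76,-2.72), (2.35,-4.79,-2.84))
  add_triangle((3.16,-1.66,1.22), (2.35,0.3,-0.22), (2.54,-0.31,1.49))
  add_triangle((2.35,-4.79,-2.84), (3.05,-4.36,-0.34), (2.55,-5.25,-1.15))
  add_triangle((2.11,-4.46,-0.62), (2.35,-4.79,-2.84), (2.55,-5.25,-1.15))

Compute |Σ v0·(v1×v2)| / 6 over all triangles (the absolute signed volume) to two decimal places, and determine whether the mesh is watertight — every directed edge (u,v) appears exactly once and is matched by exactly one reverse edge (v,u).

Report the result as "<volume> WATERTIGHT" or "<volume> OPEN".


Per-triangle v0·(v1×v2)/6:
  t1: +1.6353
  t2: +1.7127
  t3: +1.3695
  t4: +0.2229
  t5: +2.2785
  t6: -0.8935
  t7: -0.4892
  t8: -0.7733
  t9: +0.9454
  t10: +3.0734
  t11: -0.8099
  t12: +2.0754
  t13: -0.8959
  t14: -0.2998
  t15: -0.9136
  t16: +0.2586
  t17: +2.6078
  t18: +12.0552
  t19: +1.1646
  t20: +0.3661
  t21: -1.1937
  t22: +1.3754
  t23: +0.3215
  t24: +0.1960
  t25: +2.1727
  t26: +1.9619
  t27: +1.2901
  t28: +1.1869
  t29: +0.5733
  t30: +2.5557
  t31: +1.7432
  t32: +0.9730
  t33: +0.1123
  t34: +2.0556
  t35: +2.5333
  t36: +1.0198
  t37: +1.4734
  t38: +0.0809
Σ = +45.1216 → |volume| = 45.12

Directed edges: 114 total, each appears once with its reverse present → watertight.

45.12 WATERTIGHT


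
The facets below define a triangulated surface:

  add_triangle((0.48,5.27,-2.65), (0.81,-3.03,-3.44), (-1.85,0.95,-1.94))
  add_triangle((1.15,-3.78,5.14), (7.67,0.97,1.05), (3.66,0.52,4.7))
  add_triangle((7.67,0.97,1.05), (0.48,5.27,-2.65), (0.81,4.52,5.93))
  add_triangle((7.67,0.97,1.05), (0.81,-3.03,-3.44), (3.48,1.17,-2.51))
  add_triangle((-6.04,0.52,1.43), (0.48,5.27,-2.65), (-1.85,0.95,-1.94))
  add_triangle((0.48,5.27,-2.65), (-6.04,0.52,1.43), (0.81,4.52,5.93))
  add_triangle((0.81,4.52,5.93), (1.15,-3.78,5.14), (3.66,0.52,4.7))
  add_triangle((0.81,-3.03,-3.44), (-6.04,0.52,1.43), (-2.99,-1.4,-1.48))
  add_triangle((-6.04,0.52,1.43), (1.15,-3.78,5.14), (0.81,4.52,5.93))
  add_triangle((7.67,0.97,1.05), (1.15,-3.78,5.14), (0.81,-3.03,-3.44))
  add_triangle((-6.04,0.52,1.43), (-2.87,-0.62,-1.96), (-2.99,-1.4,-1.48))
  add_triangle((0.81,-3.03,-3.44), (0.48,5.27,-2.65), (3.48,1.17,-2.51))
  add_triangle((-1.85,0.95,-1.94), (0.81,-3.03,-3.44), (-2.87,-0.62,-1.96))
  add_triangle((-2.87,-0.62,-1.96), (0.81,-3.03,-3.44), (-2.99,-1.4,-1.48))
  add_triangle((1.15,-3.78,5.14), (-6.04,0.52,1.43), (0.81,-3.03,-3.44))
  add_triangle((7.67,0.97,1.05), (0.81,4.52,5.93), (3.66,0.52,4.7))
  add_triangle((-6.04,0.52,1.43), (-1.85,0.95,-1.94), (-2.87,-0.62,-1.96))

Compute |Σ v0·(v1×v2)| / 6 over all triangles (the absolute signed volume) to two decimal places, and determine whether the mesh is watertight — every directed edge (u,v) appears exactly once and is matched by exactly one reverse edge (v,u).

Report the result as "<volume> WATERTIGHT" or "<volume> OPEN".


Per-triangle v0·(v1×v2)/6:
  t1: +9.8375
  t2: +21.4343
  t3: +54.0867
  t4: +15.2716
  t5: +10.6956
  t6: +44.4503
  t7: +21.6054
  t8: +1.1004
  t9: +47.6909
  t10: +37.7701
  t11: +2.4942
  t12: +12.8742
  t13: +3.6152
  t14: +2.3018
  t15: +28.1650
  t16: +23.2870
  t17: +4.1767
Σ = +340.8569 → |volume| = 340.86

Directed edges: 51 total; 3 unmatched, e.g. (7.67,0.97,1.05)→(0.48,5.27,-2.65) → open.

340.86 OPEN


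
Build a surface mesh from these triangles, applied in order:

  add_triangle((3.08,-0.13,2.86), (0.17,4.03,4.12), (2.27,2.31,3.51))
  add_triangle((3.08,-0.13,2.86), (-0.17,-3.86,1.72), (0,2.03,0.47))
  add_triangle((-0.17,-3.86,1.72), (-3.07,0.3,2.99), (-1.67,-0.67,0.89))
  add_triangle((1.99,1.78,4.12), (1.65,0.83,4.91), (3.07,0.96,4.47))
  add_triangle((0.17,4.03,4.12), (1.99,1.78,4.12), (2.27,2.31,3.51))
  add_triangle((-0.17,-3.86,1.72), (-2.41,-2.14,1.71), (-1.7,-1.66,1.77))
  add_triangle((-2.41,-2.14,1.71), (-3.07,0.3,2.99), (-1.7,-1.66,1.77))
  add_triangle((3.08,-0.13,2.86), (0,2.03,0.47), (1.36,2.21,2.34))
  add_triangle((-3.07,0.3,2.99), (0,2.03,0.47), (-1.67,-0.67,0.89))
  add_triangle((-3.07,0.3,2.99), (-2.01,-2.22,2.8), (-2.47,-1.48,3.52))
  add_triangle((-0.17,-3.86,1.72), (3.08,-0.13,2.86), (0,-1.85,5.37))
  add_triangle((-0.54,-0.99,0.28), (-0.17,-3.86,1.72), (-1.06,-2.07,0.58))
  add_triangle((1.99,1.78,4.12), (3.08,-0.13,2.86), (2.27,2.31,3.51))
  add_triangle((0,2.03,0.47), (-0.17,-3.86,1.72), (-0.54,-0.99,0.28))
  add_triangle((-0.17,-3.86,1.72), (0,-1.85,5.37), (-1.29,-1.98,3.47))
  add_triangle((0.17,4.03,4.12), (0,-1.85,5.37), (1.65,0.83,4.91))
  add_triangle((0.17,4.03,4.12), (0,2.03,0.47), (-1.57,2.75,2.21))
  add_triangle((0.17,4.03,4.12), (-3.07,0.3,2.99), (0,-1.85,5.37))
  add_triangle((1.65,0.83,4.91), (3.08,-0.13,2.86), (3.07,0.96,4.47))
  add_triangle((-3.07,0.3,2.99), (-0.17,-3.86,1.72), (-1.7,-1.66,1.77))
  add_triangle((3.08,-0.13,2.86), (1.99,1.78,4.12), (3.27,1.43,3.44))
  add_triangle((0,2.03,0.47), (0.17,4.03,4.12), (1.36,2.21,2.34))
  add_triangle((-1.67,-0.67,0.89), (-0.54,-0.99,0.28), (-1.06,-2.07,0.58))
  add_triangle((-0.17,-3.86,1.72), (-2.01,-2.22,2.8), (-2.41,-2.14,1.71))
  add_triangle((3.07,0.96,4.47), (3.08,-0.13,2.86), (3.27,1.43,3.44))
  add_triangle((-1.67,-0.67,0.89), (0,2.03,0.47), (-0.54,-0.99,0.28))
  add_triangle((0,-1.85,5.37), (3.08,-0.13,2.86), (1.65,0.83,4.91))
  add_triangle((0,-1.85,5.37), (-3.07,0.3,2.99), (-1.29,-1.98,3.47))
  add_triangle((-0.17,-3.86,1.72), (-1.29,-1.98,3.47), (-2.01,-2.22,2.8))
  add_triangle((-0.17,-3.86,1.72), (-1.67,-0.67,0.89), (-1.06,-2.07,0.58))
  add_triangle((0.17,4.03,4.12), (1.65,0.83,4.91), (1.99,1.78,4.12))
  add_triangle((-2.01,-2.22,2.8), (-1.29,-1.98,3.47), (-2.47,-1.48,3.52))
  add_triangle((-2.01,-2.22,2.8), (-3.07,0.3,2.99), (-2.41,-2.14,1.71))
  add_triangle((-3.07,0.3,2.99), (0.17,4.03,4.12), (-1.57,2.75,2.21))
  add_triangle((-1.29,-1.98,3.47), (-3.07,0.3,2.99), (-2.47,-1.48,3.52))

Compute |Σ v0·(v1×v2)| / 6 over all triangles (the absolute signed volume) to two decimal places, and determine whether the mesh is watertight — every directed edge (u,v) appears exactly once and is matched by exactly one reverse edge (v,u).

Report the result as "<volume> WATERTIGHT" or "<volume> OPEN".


Per-triangle v0·(v1×v2)/6:
  t1: -1.9874
  t2: -2.8899
  t3: +2.1235
  t4: +1.2890
  t5: +1.8795
  t6: -0.7433
  t7: -0.7343
  t8: +0.5754
  t9: +0.5646
  t10: +0.6359
  t11: +8.8769
  t12: -0.0089
  t13: +1.4644
  t14: -0.4482
  t15: +3.6531
  t16: +7.6637
  t17: +1.7833
  t18: +15.1753
  t19: +1.1415
  t20: -1.2257
  t21: -1.4427
  t22: +1.3613
  t23: +0.0068
  t24: +1.7671
  t25: +1.0777
  t26: -0.0968
  t27: +5.6878
  t28: +3.6913
  t29: +1.7822
  t30: +0.7300
  t31: +2.7286
  t32: +0.7142
  t33: +1.8117
  t34: +4.2839
  t35: +0.7488
Σ = +63.6405 → |volume| = 63.64

Directed edges: 105 total; 9 unmatched, e.g. (3.08,-0.13,2.86)→(0.17,4.03,4.12) → open.

63.64 OPEN


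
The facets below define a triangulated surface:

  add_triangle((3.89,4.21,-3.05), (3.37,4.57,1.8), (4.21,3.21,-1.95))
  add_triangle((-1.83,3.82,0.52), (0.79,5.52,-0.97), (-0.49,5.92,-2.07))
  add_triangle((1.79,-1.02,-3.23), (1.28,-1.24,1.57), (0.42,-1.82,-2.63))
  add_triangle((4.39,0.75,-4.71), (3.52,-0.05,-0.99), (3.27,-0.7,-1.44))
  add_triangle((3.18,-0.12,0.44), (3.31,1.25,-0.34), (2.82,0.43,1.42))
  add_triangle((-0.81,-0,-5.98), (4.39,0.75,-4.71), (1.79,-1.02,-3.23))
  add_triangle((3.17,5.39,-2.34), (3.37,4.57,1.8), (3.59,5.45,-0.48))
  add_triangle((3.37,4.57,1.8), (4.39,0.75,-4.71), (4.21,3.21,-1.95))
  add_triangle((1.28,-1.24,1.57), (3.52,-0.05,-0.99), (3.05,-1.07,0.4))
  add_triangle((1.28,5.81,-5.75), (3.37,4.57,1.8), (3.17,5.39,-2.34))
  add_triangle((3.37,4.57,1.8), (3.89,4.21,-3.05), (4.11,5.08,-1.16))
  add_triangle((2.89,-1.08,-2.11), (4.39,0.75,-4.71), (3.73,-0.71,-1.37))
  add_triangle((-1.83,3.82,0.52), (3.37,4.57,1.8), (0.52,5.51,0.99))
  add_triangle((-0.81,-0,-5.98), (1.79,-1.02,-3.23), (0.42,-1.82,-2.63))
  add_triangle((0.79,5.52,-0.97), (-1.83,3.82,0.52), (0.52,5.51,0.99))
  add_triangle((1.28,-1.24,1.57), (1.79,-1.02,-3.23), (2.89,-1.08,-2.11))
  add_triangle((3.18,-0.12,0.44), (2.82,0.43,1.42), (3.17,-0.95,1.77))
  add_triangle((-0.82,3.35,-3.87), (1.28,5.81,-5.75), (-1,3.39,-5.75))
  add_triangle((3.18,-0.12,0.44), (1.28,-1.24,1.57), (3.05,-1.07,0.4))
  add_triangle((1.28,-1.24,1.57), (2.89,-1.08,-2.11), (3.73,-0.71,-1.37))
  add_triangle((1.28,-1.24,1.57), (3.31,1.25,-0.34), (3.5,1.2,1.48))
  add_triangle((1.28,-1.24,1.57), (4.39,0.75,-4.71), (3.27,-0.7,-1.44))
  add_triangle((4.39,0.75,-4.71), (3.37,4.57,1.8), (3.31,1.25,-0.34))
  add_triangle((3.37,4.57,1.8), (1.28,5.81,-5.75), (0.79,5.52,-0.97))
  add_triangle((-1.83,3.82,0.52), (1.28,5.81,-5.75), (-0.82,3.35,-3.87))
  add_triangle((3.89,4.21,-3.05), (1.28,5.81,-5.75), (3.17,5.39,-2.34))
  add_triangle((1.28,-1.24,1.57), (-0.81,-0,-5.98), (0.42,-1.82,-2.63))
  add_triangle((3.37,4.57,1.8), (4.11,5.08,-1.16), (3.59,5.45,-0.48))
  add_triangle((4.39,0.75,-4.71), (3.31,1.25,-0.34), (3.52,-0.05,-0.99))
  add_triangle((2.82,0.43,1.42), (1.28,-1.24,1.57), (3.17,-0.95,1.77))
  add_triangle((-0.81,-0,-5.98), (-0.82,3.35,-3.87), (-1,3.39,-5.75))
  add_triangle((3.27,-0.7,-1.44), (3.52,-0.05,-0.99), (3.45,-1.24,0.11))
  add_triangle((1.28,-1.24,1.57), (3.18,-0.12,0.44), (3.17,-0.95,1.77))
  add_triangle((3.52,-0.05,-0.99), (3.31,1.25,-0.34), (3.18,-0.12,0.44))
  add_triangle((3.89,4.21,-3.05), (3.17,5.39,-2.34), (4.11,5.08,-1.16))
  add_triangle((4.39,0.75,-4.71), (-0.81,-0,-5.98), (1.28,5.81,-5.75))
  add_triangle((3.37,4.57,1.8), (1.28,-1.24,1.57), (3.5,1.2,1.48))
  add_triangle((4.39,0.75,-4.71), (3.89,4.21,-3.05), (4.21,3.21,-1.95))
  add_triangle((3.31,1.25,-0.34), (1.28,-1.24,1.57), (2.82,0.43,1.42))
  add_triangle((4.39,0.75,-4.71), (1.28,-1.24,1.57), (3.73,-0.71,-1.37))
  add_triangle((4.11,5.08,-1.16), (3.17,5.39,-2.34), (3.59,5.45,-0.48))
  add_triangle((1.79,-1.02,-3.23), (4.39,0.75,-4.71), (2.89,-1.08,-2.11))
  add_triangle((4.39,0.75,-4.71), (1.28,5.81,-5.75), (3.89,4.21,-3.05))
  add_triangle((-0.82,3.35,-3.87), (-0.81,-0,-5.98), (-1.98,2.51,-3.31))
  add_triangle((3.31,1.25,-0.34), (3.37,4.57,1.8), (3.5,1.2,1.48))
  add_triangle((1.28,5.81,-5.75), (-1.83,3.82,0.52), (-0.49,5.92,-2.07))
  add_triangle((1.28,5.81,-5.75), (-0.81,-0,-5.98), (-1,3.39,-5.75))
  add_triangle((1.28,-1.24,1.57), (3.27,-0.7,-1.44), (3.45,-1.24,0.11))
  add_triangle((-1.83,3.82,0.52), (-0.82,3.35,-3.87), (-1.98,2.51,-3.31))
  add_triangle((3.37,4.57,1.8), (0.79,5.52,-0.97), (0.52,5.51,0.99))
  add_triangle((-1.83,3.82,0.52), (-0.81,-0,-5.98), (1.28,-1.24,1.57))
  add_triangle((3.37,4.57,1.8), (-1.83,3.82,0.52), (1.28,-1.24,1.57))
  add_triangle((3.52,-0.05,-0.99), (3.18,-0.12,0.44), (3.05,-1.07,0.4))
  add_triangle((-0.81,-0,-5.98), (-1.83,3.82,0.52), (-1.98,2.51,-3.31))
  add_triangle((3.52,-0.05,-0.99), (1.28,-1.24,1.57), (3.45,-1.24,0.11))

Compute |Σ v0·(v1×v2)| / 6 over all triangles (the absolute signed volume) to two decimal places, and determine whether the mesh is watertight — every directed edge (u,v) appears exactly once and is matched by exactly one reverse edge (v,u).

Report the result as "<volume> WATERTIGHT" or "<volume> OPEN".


Per-triangle v0·(v1×v2)/6:
  t1: +4.6857
  t2: +3.7171
  t3: +2.1147
  t4: +1.5805
  t5: +0.9773
  t6: +6.7765
  t7: +0.1518
  t8: +2.3679
  t9: -0.2609
  t10: +5.2861
  t11: +0.5860
  t12: +2.0540
  t13: +1.5202
  t14: +3.2514
  t15: +3.9875
  t16: +1.1290
  t17: +0.8317
  t18: +2.6752
  t19: +0.7188
  t20: +1.3215
  t21: +1.6346
  t22: -0.5030
  t23: +6.6725
  t24: +12.8904
  t25: +7.9230
  t26: +6.4464
  t27: -0.9768
  t28: +1.7607
  t29: +2.9261
  t30: +0.5063
  t31: +0.2610
  t32: +0.7778
  t33: +0.2279
  t34: +1.0413
  t35: +2.5602
  t36: +27.5762
  t37: +2.4163
  t38: +4.6111
  t39: -1.0294
  t40: +0.0924
  t41: +1.5402
  t42: +2.4688
  t43: +15.9499
  t44: +4.3740
  t45: +3.4903
  t46: +2.3299
  t47: +8.2368
  t48: +0.2746
  t49: +3.9663
  t50: +5.5362
  t51: -1.7150
  t52: +5.6399
  t53: +0.7485
  t54: -1.0772
  t55: +0.5742
Σ = +175.6244 → |volume| = 175.62

Directed edges: 165 total; 3 unmatched, e.g. (0.79,5.52,-0.97)→(-0.49,5.92,-2.07) → open.

175.62 OPEN


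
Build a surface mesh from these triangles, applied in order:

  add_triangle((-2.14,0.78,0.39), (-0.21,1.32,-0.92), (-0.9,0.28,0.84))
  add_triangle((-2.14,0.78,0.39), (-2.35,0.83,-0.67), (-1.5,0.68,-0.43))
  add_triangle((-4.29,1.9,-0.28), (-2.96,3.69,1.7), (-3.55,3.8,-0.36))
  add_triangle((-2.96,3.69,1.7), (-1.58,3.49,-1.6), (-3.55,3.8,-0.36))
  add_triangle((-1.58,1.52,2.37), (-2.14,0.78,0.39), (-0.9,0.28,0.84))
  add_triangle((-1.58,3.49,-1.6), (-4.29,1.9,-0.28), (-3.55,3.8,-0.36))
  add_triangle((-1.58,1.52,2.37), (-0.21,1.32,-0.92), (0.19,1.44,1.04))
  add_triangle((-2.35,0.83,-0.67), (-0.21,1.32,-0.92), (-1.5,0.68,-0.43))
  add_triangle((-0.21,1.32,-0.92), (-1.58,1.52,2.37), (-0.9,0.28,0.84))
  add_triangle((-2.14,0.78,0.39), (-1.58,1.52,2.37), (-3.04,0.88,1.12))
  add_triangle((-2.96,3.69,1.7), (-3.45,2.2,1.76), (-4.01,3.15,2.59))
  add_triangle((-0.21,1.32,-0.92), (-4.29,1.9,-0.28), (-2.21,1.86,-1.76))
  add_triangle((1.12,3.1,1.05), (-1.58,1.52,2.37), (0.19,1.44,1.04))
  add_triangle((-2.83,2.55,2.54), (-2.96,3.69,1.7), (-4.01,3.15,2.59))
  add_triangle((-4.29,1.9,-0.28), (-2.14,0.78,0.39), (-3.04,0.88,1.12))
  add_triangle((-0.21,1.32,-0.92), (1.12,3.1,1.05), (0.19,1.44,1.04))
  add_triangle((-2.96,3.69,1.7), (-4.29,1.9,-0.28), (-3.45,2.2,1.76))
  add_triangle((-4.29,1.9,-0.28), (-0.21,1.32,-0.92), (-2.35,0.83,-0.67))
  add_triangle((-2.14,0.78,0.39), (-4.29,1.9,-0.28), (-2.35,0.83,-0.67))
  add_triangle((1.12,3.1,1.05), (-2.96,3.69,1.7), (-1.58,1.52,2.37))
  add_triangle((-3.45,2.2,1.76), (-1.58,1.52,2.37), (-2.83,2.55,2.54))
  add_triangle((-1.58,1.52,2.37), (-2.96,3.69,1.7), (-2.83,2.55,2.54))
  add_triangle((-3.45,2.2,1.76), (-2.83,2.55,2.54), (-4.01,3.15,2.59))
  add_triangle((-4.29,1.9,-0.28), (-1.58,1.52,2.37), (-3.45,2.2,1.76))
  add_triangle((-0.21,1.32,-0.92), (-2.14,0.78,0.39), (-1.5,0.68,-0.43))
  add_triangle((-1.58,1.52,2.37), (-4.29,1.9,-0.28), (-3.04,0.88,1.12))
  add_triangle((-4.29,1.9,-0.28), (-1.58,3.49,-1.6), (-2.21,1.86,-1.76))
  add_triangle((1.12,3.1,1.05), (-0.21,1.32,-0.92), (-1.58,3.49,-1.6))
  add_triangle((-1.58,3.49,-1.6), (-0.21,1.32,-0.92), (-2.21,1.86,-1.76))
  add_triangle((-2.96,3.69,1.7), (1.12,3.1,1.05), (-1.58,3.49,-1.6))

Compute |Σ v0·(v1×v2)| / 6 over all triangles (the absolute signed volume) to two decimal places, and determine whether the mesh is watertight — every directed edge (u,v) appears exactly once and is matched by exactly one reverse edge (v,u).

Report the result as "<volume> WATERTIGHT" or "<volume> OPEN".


Per-triangle v0·(v1×v2)/6:
  t1: -0.2834
  t2: -0.0589
  t3: +3.2338
  t4: +2.5730
  t5: +0.2633
  t6: +2.1283
  t7: -0.9178
  t8: -0.0495
  t9: -0.3407
  t10: -0.3599
  t11: +0.4994
  t12: -0.8465
  t13: +0.2910
  t14: +0.6959
  t15: -0.0185
  t16: -0.4293
  t17: +2.4671
  t18: +0.5898
  t19: +0.1418
  t20: +3.6198
  t21: +0.3473
  t22: +0.5027
  t23: +0.1405
  t24: +0.0241
  t25: -0.2664
  t26: +1.5979
  t27: +2.2803
  t28: +1.0193
  t29: +0.4551
  t30: +6.8318
Σ = +26.1313 → |volume| = 26.13

Directed edges: 90 total, each appears once with its reverse present → watertight.

26.13 WATERTIGHT


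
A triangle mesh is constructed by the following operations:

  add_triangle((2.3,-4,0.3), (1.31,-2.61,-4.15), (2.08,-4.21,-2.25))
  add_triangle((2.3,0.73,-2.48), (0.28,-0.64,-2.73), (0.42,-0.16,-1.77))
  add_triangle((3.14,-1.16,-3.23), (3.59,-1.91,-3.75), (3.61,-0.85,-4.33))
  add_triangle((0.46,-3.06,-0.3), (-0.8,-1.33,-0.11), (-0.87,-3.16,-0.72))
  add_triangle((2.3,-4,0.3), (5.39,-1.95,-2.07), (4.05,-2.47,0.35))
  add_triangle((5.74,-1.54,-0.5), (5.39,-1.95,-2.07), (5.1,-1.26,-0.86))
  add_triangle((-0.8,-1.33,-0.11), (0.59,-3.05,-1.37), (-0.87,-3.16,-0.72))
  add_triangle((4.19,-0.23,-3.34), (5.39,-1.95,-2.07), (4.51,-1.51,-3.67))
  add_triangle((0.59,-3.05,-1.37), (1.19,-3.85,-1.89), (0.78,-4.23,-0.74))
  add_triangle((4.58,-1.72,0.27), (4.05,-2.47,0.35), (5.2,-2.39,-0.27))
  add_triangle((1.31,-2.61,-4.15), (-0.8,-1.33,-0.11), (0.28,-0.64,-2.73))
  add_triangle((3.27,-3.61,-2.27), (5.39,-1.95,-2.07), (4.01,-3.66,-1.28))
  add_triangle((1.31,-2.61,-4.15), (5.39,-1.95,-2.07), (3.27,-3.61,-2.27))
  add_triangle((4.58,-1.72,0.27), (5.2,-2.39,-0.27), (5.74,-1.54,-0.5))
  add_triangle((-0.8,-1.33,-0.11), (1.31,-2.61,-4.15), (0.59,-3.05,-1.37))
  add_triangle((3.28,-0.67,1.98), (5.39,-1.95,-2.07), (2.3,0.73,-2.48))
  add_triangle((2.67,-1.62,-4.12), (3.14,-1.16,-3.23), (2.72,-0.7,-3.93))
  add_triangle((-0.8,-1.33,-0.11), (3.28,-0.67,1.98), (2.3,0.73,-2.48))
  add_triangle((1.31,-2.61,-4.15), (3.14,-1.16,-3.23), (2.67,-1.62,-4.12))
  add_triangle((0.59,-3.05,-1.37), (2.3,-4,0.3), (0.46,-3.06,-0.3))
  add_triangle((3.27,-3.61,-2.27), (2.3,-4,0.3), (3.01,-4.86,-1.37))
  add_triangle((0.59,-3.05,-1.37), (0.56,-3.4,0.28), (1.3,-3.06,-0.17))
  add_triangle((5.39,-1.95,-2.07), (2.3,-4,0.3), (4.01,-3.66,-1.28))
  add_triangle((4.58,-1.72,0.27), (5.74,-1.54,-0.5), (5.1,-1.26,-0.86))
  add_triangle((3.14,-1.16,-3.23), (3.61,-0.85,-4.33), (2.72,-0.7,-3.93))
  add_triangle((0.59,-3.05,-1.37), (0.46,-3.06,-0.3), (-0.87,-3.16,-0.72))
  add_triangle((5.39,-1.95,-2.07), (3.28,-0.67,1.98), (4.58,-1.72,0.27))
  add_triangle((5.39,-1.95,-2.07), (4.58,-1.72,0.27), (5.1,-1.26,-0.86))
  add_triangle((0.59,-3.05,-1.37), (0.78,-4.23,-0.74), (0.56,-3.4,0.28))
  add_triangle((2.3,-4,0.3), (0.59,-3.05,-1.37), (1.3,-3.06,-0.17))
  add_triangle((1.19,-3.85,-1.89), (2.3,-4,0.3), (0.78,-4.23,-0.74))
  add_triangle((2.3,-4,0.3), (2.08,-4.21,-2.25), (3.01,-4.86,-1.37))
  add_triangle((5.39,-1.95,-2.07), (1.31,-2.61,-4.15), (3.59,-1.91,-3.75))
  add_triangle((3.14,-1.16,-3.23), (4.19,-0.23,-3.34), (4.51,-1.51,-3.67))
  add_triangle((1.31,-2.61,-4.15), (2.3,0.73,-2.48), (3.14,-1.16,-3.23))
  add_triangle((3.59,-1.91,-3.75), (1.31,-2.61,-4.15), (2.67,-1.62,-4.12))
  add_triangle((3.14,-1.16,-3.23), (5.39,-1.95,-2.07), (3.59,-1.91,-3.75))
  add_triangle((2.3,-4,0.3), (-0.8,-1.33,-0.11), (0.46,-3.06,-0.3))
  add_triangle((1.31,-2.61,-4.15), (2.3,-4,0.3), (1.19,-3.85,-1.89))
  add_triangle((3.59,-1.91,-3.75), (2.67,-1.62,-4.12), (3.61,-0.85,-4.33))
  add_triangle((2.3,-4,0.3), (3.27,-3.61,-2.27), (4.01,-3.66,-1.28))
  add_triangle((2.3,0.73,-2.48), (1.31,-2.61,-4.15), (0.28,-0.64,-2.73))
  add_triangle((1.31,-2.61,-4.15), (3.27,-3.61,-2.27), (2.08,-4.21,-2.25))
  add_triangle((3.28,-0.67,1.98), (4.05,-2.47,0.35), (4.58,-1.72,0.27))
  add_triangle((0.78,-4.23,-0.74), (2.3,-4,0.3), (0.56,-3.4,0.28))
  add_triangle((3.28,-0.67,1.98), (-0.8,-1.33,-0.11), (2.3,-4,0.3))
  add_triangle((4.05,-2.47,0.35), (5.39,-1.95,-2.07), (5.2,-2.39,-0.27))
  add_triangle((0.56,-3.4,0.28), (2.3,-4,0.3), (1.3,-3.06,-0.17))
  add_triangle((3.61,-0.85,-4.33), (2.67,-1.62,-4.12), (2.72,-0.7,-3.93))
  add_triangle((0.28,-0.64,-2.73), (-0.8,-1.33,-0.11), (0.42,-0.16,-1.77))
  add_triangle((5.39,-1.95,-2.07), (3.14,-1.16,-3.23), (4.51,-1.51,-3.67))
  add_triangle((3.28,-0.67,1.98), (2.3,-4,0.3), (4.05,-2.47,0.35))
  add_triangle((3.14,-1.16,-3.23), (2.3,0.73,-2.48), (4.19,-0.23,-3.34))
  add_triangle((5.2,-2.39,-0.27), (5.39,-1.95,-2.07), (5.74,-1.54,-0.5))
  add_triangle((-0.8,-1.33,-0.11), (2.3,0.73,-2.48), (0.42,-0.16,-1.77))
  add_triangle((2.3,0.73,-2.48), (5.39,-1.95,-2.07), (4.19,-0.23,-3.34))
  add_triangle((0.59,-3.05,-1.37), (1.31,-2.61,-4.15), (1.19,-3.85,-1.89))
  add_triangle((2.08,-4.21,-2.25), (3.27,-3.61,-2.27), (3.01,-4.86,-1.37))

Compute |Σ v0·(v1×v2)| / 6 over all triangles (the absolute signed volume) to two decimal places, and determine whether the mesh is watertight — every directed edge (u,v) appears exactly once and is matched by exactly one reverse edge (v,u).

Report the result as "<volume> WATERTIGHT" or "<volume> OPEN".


Per-triangle v0·(v1×v2)/6:
  t1: -0.6609
  t2: +0.0950
  t3: +0.2028
  t4: +0.2232
  t5: +4.3543
  t6: +0.3662
  t7: +0.0089
  t8: +2.0495
  t9: +0.2594
  t10: +0.4548
  t11: +1.1291
  t12: +2.5797
  t13: +6.0050
  t14: +0.5507
  t15: +1.4009
  t16: +5.2872
  t17: -0.5945
  t18: -2.9136
  t19: -0.5989
  t20: +0.9742
  t21: +1.0159
  t22: -0.7103
  t23: +1.6085
  t24: -0.1261
  t25: -0.1882
  t26: +0.7622
  t27: +1.1251
  t28: -1.1286
  t29: +0.0225
  t30: -0.1798
  t31: +1.6783
  t32: +0.7626
  t33: +2.5479
  t34: +0.5892
  t35: +2.4437
  t36: +1.1915
  t37: +1.0602
  t38: +0.3706
  t39: +2.6889
  t40: +0.9194
  t41: +1.9900
  t42: +2.0514
  t43: +2.8686
  t44: +1.3420
  t45: +1.0108
  t46: +1.6083
  t47: +0.6881
  t48: -0.3792
  t49: +0.3653
  t50: -0.0474
  t51: +0.2630
  t52: +3.0652
  t53: +0.8807
  t54: +1.6115
  t55: -0.4340
  t56: +0.5845
  t57: +0.6082
  t58: +1.4257
Σ = +57.1293 → |volume| = 57.13

Directed edges: 174 total, each appears once with its reverse present → watertight.

57.13 WATERTIGHT


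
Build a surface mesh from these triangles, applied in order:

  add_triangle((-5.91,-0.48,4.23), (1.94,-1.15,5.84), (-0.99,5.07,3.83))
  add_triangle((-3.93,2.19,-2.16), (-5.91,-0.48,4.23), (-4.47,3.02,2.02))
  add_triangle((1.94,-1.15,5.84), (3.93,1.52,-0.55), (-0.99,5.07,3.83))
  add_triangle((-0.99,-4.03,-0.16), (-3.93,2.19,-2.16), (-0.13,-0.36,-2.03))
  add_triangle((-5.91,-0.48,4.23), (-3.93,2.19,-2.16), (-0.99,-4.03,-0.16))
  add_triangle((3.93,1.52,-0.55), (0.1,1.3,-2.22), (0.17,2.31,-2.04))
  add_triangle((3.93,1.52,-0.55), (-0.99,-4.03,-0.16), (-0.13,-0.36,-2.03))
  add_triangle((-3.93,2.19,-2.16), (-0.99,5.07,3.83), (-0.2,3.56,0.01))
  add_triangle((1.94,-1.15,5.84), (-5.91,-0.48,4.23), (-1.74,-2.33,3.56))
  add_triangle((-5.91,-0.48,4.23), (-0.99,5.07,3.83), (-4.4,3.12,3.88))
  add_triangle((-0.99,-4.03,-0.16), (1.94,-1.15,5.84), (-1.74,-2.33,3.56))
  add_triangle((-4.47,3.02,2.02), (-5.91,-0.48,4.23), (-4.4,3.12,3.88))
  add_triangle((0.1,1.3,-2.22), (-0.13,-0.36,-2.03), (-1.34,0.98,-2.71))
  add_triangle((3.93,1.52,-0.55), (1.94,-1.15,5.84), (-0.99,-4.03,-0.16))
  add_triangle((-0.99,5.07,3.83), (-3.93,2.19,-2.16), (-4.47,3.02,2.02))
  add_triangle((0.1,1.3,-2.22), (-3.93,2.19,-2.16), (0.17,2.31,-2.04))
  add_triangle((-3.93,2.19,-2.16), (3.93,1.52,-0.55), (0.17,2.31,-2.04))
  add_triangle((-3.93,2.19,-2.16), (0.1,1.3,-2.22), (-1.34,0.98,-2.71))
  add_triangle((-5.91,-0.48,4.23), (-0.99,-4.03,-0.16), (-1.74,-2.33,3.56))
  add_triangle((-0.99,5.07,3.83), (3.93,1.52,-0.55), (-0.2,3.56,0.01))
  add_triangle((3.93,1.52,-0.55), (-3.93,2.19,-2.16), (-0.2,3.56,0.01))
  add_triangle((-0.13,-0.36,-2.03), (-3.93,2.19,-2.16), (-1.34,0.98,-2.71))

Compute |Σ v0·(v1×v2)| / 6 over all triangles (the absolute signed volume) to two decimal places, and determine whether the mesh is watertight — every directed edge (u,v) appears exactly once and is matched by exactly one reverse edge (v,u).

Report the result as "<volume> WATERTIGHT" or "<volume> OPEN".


218.82 OPEN

Per-triangle v0·(v1×v2)/6:
  t1: +40.6916
  t2: +13.6562
  t3: +26.4230
  t4: +5.9864
  t5: +21.4928
  t6: +1.5771
  t7: +4.8323
  t8: +9.5254
  t9: +12.6025
  t10: +6.9842
  t11: +10.0682
  t12: +6.4746
  t13: +0.7881
  t14: +14.9711
  t15: +11.7332
  t16: +1.6888
  t17: +0.9158
  t18: +1.4049
  t19: +10.8772
  t20: +8.8590
  t21: +6.4128
  t22: +0.8583
Σ = +218.8234 → |volume| = 218.82

Directed edges: 66 total; 6 unmatched, e.g. (3.93,1.52,-0.55)→(0.1,1.3,-2.22) → open.


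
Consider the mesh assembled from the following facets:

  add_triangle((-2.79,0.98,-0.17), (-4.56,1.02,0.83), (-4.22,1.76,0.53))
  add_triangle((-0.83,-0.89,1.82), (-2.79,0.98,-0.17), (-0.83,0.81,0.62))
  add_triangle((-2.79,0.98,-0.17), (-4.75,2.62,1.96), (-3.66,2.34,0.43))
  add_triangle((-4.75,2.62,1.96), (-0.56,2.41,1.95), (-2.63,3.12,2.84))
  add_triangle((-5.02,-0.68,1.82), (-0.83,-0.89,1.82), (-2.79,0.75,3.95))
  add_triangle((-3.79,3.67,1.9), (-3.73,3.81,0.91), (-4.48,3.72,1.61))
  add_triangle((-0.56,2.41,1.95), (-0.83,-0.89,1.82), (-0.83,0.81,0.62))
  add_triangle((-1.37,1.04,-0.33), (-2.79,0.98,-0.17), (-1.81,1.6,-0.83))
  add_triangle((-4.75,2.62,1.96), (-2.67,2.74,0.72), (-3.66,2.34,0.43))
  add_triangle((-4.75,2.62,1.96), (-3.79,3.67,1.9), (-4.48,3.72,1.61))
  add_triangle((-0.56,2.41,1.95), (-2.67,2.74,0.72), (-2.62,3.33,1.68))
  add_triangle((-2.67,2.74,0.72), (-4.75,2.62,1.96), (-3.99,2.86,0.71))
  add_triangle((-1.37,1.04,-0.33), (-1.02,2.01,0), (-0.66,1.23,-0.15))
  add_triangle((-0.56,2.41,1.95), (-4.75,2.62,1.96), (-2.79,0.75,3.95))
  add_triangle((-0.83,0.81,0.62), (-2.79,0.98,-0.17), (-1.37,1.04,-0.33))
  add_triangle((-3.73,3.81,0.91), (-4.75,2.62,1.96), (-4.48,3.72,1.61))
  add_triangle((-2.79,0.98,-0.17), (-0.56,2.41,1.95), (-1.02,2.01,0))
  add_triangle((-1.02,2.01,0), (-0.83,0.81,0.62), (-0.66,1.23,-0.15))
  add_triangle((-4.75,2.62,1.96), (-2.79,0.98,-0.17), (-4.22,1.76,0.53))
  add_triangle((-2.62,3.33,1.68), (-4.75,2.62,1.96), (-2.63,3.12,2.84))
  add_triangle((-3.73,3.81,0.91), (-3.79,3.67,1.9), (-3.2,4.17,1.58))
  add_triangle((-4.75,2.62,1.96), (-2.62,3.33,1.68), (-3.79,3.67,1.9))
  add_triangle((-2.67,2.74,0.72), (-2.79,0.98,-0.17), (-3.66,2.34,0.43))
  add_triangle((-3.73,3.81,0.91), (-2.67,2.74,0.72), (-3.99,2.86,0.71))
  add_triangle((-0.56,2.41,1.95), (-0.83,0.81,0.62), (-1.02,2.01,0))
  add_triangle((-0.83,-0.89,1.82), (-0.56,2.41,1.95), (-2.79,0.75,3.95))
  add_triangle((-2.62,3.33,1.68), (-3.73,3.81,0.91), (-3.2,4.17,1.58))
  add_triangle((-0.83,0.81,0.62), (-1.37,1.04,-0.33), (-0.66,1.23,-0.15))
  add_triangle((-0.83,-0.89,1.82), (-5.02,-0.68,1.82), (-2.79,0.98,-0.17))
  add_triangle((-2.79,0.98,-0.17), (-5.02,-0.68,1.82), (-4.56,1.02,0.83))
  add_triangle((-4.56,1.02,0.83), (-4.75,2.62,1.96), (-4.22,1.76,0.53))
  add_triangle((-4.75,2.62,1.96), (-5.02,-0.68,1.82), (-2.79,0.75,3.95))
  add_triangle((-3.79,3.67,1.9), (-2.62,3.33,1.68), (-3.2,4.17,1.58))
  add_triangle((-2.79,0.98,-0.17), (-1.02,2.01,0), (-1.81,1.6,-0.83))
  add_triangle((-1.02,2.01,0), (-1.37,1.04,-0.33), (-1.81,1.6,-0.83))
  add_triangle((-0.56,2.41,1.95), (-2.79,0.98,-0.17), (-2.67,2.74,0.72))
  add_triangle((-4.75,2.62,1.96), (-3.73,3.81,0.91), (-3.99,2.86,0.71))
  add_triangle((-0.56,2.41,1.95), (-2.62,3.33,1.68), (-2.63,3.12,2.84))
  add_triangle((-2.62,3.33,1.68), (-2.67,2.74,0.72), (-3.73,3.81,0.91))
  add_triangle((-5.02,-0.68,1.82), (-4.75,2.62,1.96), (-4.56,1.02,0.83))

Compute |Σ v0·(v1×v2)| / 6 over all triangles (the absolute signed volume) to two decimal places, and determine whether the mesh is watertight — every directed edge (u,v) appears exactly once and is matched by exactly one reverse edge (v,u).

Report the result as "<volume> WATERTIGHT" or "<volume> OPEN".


Per-triangle v0·(v1×v2)/6:
  t1: +0.3560
  t2: -0.8194
  t3: +0.8140
  t4: -0.6472
  t5: +3.3452
  t6: +0.4544
  t7: -0.6695
  t8: -0.0765
  t9: +0.9867
  t10: +0.6307
  t11: +0.2817
  t12: -0.7402
  t13: +0.0384
  t14: +5.7290
  t15: -0.2337
  t16: +0.2910
  t17: +1.4599
  t18: -0.0285
  t19: +0.0578
  t20: +1.8270
  t21: +0.6466
  t22: +0.2473
  t23: +0.1144
  t24: -0.0498
  t25: -0.4114
  t26: +1.2765
  t27: -0.2583
  t28: -0.1361
  t29: -0.9572
  t30: +0.6836
  t31: +0.9612
  t32: +7.7987
  t33: +0.2602
  t34: +0.5806
  t35: -0.1238
  t36: -0.7542
  t37: +0.9709
  t38: +1.0102
  t39: -0.0196
  t40: +2.5737
Σ = +27.4701 → |volume| = 27.47

Directed edges: 120 total, each appears once with its reverse present → watertight.

27.47 WATERTIGHT
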